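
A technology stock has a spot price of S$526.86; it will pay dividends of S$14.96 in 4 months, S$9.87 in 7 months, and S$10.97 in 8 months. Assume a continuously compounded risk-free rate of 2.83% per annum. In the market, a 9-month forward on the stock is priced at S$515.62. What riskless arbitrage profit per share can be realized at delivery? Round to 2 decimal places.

PV(dividends) I = 14.96·e^(−0.0283·4/12) + 9.87·e^(−0.0283·7/12) + 10.97·e^(−0.0283·8/12) = 35.2929
Fair forward F* = (S − I)·e^(rT) = (526.86 − 35.2929)·e^0.021225 = 491.5671 × 1.021452 = 502.1122
Market S$515.62 > fair 502.1122: forward overpriced → cash-and-carry (borrow at r, buy the stock and collect the dividends, short the forward).
Profit at T = |F_mkt − F*| = |515.62 − 502.1122| = S$13.51 per share

S$13.51 per share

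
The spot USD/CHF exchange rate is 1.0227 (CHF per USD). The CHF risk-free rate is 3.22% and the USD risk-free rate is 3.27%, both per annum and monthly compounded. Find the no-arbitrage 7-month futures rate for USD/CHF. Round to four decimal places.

By covered interest parity, F = S · (1+r_CHF/12)^(12T) / (1+r_USD/12)^(12T)
= 1.0227 × 1.018935 / 1.019232 = 1.0227 × 0.999709
F = 1.0224 CHF per USD

1.0224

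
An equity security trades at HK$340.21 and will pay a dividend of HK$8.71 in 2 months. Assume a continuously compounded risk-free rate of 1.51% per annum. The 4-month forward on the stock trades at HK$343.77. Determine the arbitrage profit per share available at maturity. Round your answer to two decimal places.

PV(dividends) I = 8.71·e^(−0.0151·2/12) = 8.6881
Fair forward F* = (S − I)·e^(rT) = (340.21 − 8.6881)·e^0.005033 = 331.5219 × 1.005046 = 333.1948
Market HK$343.77 > fair 333.1948: forward overpriced → cash-and-carry (borrow at r, buy the stock and collect the dividends, short the forward).
Profit at T = |F_mkt − F*| = |343.77 − 333.1948| = HK$10.58 per share

HK$10.58 per share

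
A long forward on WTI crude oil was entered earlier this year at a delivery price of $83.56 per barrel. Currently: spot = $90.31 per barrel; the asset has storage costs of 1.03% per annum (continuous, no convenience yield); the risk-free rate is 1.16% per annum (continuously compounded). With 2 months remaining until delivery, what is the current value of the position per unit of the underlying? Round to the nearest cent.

Current fair forward for the remaining 2 months: F = S·e^((r + u)·T), (r + u) = 0.0116 + 0.0103 = 0.0219
F = 90.31 · e^(0.0219 × 2/12) = 90.31 × 1.003657 = 90.6403
Value of long forward = (F − K)·e^(−rT) = (90.6403 − 83.56) · e^(−0.0116·2/12)
= 7.0803 × 0.998069 = 7.07

$7.07 per barrel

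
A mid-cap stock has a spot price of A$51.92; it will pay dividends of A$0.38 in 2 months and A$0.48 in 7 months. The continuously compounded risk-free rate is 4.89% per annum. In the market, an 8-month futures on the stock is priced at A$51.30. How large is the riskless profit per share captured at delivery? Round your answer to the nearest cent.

PV(dividends) I = 0.38·e^(−0.0489·2/12) + 0.48·e^(−0.0489·7/12) = 0.8434
Fair futures F* = (S − I)·e^(rT) = (51.92 − 0.8434)·e^0.032600 = 51.0766 × 1.033137 = 52.7691
Market A$51.30 < fair 52.7691: forward underpriced → reverse cash-and-carry (short the stock, invest proceeds at r, pay the dividends, go long the forward).
Profit at T = |F_mkt − F*| = |51.30 − 52.7691| = A$1.47 per share

A$1.47 per share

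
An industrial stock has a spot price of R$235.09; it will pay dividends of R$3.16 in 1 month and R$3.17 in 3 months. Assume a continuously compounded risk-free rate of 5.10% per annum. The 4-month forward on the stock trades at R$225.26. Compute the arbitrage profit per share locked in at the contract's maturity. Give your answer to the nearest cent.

PV(dividends) I = 3.16·e^(−0.0510·1/12) + 3.17·e^(−0.0510·3/12) = 6.2764
Fair forward F* = (S − I)·e^(rT) = (235.09 − 6.2764)·e^0.017000 = 228.8136 × 1.017145 = 232.7366
Market R$225.26 < fair 232.7366: forward underpriced → reverse cash-and-carry (short the stock, invest proceeds at r, pay the dividends, go long the forward).
Profit at T = |F_mkt − F*| = |225.26 − 232.7366| = R$7.48 per share

R$7.48 per share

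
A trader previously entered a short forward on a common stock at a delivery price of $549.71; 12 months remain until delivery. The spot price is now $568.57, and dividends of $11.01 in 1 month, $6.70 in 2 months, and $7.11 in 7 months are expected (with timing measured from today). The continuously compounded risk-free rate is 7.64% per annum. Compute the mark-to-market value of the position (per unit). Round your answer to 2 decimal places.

-$34.94

PV(remaining dividends) I = 11.01·e^(−0.0764·1/12) + 6.70·e^(−0.0764·2/12) + 7.11·e^(−0.0764·7/12) = 24.3554
Current forward F = (S − I)·e^(rT) = (568.57 − 24.3554)·e^(0.0764·12/12) = 544.2146 × 1.079394 = 587.4220
Value (long) = (F − K)·e^(−rT) = (587.4220 − 549.71) × 0.926446 = 34.9381
Short position value = −(long value) = -$34.94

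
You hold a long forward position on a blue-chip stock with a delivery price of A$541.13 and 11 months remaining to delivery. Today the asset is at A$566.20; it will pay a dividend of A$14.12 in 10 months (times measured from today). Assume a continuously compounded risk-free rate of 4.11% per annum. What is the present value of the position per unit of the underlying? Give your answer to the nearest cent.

A$31.43

PV(remaining dividends) I = 14.12·e^(−0.0411·10/12) = 13.6446
Current forward F = (S − I)·e^(rT) = (566.20 − 13.6446)·e^(0.0411·11/12) = 552.5554 × 1.038394 = 573.7702
Value (long) = (F − K)·e^(−rT) = (573.7702 − 541.13) × 0.963026 = 31.4334
Value = A$31.43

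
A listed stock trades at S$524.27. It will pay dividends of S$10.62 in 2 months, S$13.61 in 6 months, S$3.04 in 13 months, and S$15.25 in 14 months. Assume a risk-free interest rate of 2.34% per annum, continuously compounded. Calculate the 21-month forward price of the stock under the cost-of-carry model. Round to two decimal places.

PV(dividends) I = 10.62·e^(−0.0234·2/12) + 13.61·e^(−0.0234·6/12) + 3.04·e^(−0.0234·13/12) + 15.25·e^(−0.0234·14/12)
I = 10.5787 + 13.4517 + 2.9639 + 14.8393 = 41.8336
F = (S − I)·e^(rT) = (524.27 − 41.8336) · e^(0.0234·21/12)
= 482.4364 · e^0.040950 = 482.4364 × 1.041800 = S$502.60

S$502.60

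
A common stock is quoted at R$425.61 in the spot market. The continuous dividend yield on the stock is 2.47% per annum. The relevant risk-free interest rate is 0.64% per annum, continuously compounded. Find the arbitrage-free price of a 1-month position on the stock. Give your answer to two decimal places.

F = S·e^((r − q)T) = 425.61 · e^((0.0064 − 0.0247) × 1/12)
= 425.61 · e^-0.001525 = 425.61 × 0.998476
F = R$424.96

R$424.96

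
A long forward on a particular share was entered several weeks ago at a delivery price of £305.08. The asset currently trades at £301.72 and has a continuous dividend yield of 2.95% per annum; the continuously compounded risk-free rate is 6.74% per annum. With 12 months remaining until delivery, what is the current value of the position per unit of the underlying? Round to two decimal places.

£7.75

Current fair forward for the remaining 12 months: F = S·e^((r − q)·T), (r − q) = 0.0674 − 0.0295 = 0.0379
F = 301.72 · e^(0.0379 × 12/12) = 301.72 × 1.038627 = 313.3745
Value of long forward = (F − K)·e^(−rT) = (313.3745 − 305.08) · e^(−0.0674·12/12)
= 8.2945 × 0.934821 = 7.75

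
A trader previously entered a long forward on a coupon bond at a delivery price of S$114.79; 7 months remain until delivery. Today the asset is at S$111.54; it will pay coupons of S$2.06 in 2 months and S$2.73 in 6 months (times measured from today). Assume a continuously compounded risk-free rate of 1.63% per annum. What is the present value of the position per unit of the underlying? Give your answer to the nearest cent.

-S$6.93

PV(remaining coupons) I = 2.06·e^(−0.0163·2/12) + 2.73·e^(−0.0163·6/12) = 4.7623
Current forward F = (S − I)·e^(rT) = (111.54 − 4.7623)·e^(0.0163·7/12) = 106.7777 × 1.009554 = 107.7979
Value (long) = (F − K)·e^(−rT) = (107.7979 − 114.79) × 0.990537 = -6.9259
Value = -S$6.93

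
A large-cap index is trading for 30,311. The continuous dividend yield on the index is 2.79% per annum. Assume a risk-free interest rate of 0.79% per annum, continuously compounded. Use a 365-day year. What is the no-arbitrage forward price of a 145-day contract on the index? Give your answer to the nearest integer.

30,071

F = S·e^((r − q)T) = 30311 · e^((0.0079 − 0.0279) × 145/365)
= 30311 · e^-0.007945 = 30311 × 0.992086
F = 30,071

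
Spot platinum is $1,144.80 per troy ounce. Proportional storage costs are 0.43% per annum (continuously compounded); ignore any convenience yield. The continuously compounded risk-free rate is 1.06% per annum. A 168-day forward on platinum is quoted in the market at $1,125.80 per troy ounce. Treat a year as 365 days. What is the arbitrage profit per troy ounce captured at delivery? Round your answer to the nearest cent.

Fair forward: F* = S·e^(carry·T), with carry = (r + u) = 0.0106 + 0.0043 = 0.0149
F* = 1144.80 · e^(0.0149 × 168/365) = 1144.80 · e^0.00685808 = 1144.80 × 1.00688165 = $1152.6781
Market $1125.80 < fair $1152.6781: forward underpriced → reverse cash-and-carry (short spot, go long the forward).
At maturity, profit = |F_mkt − F*| = |1125.80 − 1152.6781| = $26.88 per troy ounce

$26.88 per troy ounce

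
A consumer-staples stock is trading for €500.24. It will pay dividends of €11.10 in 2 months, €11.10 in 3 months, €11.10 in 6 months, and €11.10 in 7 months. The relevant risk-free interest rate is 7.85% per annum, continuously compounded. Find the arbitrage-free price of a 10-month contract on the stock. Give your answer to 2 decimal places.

PV(dividends) I = 11.10·e^(−0.0785·2/12) + 11.10·e^(−0.0785·3/12) + 11.10·e^(−0.0785·6/12) + 11.10·e^(−0.0785·7/12)
I = 10.9557 + 10.8843 + 10.6728 + 10.6032 = 43.1160
F = (S − I)·e^(rT) = (500.24 − 43.1160) · e^(0.0785·10/12)
= 457.1240 · e^0.065417 = 457.1240 × 1.067604 = €488.03

€488.03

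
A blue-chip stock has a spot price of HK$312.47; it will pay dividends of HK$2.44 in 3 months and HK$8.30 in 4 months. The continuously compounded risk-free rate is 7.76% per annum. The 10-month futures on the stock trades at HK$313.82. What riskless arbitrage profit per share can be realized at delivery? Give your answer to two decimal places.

HK$8.34 per share

PV(dividends) I = 2.44·e^(−0.0776·3/12) + 8.30·e^(−0.0776·4/12) = 10.4812
Fair futures F* = (S − I)·e^(rT) = (312.47 − 10.4812)·e^0.064667 = 301.9888 × 1.066804 = 322.1629
Market HK$313.82 < fair 322.1629: forward underpriced → reverse cash-and-carry (short the stock, invest proceeds at r, pay the dividends, go long the forward).
Profit at T = |F_mkt − F*| = |313.82 − 322.1629| = HK$8.34 per share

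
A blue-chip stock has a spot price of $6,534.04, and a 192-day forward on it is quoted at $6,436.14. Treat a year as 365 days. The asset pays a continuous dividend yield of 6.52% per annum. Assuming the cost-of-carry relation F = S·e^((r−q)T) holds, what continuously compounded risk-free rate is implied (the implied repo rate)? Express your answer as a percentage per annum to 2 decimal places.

From F = S·e^((r−q)T): (r − q) = ln(F/S)/T
ln(6436.14/6534.04) = ln(0.985017) = -0.015096
(r − q) = -0.015096 / (192/365) = -0.028698
r = ln(F/S)/T + q = -0.028698 + 0.0652 = 0.036502
r = 3.65%

3.65%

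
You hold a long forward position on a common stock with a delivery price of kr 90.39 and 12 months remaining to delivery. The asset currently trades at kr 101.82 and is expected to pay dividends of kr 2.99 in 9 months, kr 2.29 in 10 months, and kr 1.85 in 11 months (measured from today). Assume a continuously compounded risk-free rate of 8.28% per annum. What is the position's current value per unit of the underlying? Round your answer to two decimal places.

PV(remaining dividends) I = 2.99·e^(−0.0828·9/12) + 2.29·e^(−0.0828·10/12) + 1.85·e^(−0.0828·11/12) = 6.6621
Current forward F = (S − I)·e^(rT) = (101.82 − 6.6621)·e^(0.0828·12/12) = 95.1579 × 1.086325 = 103.3724
Value (long) = (F − K)·e^(−rT) = (103.3724 − 90.39) × 0.920535 = 11.9508
Value = kr 11.95

kr 11.95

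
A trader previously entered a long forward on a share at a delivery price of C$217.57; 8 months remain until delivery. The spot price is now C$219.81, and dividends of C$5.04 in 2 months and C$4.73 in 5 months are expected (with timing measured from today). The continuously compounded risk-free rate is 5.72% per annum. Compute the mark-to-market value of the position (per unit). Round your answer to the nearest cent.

C$0.77

PV(remaining dividends) I = 5.04·e^(−0.0572·2/12) + 4.73·e^(−0.0572·5/12) = 9.6108
Current forward F = (S − I)·e^(rT) = (219.81 − 9.6108)·e^(0.0572·8/12) = 210.1992 × 1.038870 = 218.3696
Value (long) = (F − K)·e^(−rT) = (218.3696 − 217.57) × 0.962585 = 0.7697
Value = C$0.77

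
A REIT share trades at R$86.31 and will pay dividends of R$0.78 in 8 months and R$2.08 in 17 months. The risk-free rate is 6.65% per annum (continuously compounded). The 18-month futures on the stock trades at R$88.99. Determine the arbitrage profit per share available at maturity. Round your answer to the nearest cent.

PV(dividends) I = 0.78·e^(−0.0665·8/12) + 2.08·e^(−0.0665·17/12) = 2.6392
Fair futures F* = (S − I)·e^(rT) = (86.31 − 2.6392)·e^0.099750 = 83.6708 × 1.104895 = 92.4474
Market R$88.99 < fair 92.4474: forward underpriced → reverse cash-and-carry (short the stock, invest proceeds at r, pay the dividends, go long the forward).
Profit at T = |F_mkt − F*| = |88.99 − 92.4474| = R$3.46 per share

R$3.46 per share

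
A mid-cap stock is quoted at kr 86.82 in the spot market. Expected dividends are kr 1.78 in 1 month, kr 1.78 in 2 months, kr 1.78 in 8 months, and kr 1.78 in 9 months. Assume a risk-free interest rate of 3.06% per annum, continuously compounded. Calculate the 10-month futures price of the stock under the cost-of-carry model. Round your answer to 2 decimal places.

PV(dividends) I = 1.78·e^(−0.0306·1/12) + 1.78·e^(−0.0306·2/12) + 1.78·e^(−0.0306·8/12) + 1.78·e^(−0.0306·9/12)
I = 1.7755 + 1.7709 + 1.7441 + 1.7396 = 7.0301
F = (S − I)·e^(rT) = (86.82 − 7.0301) · e^(0.0306·10/12)
= 79.7899 · e^0.025500 = 79.7899 × 1.025828 = kr 81.85

kr 81.85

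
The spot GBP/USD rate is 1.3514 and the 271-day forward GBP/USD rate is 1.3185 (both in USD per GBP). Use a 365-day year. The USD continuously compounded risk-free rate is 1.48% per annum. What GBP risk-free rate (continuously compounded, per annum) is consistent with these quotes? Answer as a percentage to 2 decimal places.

4.80%

F = S·e^((r_USD − r_GBP)T) ⇒ r_GBP = r_USD − ln(F/S)/T
ln(1.3185/1.3514) = -0.024646; /(271/365) = -0.033195
r_GBP = 0.0148 + 0.033195 = 0.047995
r_GBP = 4.80%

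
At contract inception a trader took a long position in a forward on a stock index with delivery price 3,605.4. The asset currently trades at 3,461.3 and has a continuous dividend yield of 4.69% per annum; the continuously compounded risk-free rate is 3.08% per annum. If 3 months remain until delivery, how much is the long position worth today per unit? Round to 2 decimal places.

-156.79

Current fair forward for the remaining 3 months: F = S·e^((r − q)·T), (r − q) = 0.0308 − 0.0469 = -0.0161
F = 3461.3 · e^(-0.0161 × 3/12) = 3461.3 × 0.99598309 = 3447.3963
Value of long forward = (F − K)·e^(−rT) = (3447.3963 − 3605.4) · e^(−0.0308·3/12)
= -158.0037 × 0.99232957 = -156.79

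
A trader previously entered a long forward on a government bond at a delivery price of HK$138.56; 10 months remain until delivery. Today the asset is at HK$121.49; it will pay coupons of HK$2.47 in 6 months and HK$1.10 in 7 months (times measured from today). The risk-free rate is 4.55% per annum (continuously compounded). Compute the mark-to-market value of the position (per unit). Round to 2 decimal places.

-HK$15.40

PV(remaining coupons) I = 2.47·e^(−0.0455·6/12) + 1.10·e^(−0.0455·7/12) = 3.4856
Current forward F = (S − I)·e^(rT) = (121.49 − 3.4856)·e^(0.0455·10/12) = 118.0044 × 1.038645 = 122.5647
Value (long) = (F − K)·e^(−rT) = (122.5647 − 138.56) × 0.962793 = -15.4002
Value = -HK$15.40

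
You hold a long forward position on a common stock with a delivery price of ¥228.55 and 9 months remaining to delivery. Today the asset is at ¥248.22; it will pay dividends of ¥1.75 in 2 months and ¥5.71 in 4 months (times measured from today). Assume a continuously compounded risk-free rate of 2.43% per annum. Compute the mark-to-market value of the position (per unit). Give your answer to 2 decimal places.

¥16.39

PV(remaining dividends) I = 1.75·e^(−0.0243·2/12) + 5.71·e^(−0.0243·4/12) = 7.4069
Current forward F = (S − I)·e^(rT) = (248.22 − 7.4069)·e^(0.0243·9/12) = 240.8131 × 1.018392 = 245.2421
Value (long) = (F − K)·e^(−rT) = (245.2421 − 228.55) × 0.981940 = 16.3906
Value = ¥16.39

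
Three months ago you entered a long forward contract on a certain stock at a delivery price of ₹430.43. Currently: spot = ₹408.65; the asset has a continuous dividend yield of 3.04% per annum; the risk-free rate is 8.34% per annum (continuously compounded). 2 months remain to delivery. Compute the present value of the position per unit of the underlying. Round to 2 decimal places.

-₹17.90

Current fair forward for the remaining 2 months: F = S·e^((r − q)·T), (r − q) = 0.0834 − 0.0304 = 0.0530
F = 408.65 · e^(0.0530 × 2/12) = 408.65 × 1.008872 = 412.2755
Value of long forward = (F − K)·e^(−rT) = (412.2755 − 430.43) · e^(−0.0834·2/12)
= -18.1545 × 0.986196 = -17.90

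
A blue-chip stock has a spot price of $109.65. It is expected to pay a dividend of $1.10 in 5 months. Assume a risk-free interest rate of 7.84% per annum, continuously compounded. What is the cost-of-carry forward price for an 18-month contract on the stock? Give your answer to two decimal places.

PV(dividends) I = 1.10·e^(−0.0784·5/12)
I = 1.0646
F = (S − I)·e^(rT) = (109.65 − 1.0646) · e^(0.0784·18/12)
= 108.5854 · e^0.117600 = 108.5854 × 1.124794 = $122.14

$122.14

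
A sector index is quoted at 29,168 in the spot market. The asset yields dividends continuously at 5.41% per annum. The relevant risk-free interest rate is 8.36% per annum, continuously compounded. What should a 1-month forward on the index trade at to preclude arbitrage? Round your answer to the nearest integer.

F = S·e^((r − q)T) = 29168 · e^((0.0836 − 0.0541) × 1/12)
= 29168 · e^0.002458 = 29168 × 1.002461
F = 29,240

29,240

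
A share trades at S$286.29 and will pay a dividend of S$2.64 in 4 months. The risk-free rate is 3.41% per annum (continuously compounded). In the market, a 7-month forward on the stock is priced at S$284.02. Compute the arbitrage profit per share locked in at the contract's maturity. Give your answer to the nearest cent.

S$5.36 per share

PV(dividends) I = 2.64·e^(−0.0341·4/12) = 2.6102
Fair forward F* = (S − I)·e^(rT) = (286.29 − 2.6102)·e^0.019892 = 283.6798 × 1.020091 = 289.3792
Market S$284.02 < fair 289.3792: forward underpriced → reverse cash-and-carry (short the stock, invest proceeds at r, pay the dividends, go long the forward).
Profit at T = |F_mkt − F*| = |284.02 − 289.3792| = S$5.36 per share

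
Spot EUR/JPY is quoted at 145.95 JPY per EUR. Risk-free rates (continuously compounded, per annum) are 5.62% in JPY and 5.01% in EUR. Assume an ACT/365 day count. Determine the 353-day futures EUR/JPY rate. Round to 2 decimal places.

F = S·e^((r_JPY − r_EUR)T) = 145.95 · e^((0.0562 − 0.0501) × 353/365)
= 145.95 · e^0.005899 = 145.95 × 1.005916
F = 146.81 JPY per EUR

146.81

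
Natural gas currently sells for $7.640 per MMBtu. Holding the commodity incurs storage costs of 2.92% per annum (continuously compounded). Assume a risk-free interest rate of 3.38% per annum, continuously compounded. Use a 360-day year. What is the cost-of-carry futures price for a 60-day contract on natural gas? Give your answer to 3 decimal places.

$7.721 per MMBtu

Net carry = r + u − y = 0.0338 + 0.0292 − 0.0000 = 0.0630
F = S·e^((r+u−y)T) = 7.640 · e^(0.0630 × 60/360) = 7.640 · e^0.010500
= 7.640 × 1.010555 = $7.721 per MMBtu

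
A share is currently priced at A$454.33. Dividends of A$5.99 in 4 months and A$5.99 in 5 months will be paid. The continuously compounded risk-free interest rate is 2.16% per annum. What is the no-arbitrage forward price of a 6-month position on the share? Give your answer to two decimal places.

PV(dividends) I = 5.99·e^(−0.0216·4/12) + 5.99·e^(−0.0216·5/12)
I = 5.9470 + 5.9363 = 11.8833
F = (S − I)·e^(rT) = (454.33 − 11.8833) · e^(0.0216·6/12)
= 442.4467 · e^0.010800 = 442.4467 × 1.010859 = A$447.25

A$447.25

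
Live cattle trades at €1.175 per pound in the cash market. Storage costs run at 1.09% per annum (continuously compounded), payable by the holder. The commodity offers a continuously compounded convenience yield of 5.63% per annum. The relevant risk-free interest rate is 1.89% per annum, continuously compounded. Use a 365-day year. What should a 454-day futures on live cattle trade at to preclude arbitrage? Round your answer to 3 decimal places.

€1.137 per pound

Net carry = r + u − y = 0.0189 + 0.0109 − 0.0563 = -0.0265
F = S·e^((r+u−y)T) = 1.175 · e^(-0.0265 × 454/365) = 1.175 · e^-0.032962
= 1.175 × 0.967575 = €1.137 per pound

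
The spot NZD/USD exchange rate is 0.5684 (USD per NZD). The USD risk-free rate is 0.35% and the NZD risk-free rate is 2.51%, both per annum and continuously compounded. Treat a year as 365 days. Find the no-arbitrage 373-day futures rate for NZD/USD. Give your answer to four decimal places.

0.5560

F = S·e^((r_USD − r_NZD)T) = 0.5684 · e^((0.0035 − 0.0251) × 373/365)
= 0.5684 · e^-0.022073 = 0.5684 × 0.978169
F = 0.5560 USD per NZD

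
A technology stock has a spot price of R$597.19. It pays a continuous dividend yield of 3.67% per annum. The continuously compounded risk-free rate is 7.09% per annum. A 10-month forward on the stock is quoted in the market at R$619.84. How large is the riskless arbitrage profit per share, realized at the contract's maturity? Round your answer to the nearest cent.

Fair forward: F* = S·e^(carry·T), with carry = (r − q) = 0.0709 − 0.0367 = 0.0342
F* = 597.19 · e^(0.0342 × 10/12) = 597.19 · e^0.028500 = 597.19 × 1.028910 = R$614.4548
Market R$619.84 > fair R$614.4548: forward overpriced → cash-and-carry (buy spot, short the forward).
At maturity, profit = |F_mkt − F*| = |619.84 − 614.4548| = R$5.39 per share

R$5.39 per share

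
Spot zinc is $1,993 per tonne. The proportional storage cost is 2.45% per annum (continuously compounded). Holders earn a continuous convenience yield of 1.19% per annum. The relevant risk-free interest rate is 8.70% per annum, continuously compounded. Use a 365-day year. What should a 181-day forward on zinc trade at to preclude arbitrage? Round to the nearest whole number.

Net carry = r + u − y = 0.0870 + 0.0245 − 0.0119 = 0.0996
F = S·e^((r+u−y)T) = 1993 · e^(0.0996 × 181/365) = 1993 · e^0.049391
= 1993 × 1.050631 = $2,094 per tonne

$2,094 per tonne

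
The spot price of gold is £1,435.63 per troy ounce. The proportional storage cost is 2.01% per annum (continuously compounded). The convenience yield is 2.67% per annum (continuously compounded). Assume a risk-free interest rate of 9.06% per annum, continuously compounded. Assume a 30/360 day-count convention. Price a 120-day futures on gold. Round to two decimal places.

Net carry = r + u − y = 0.0906 + 0.0201 − 0.0267 = 0.0840
F = S·e^((r+u−y)T) = 1435.63 · e^(0.0840 × 120/360) = 1435.63 · e^0.02800000
= 1435.63 × 1.02839568 = £1,476.40 per troy ounce

£1,476.40 per troy ounce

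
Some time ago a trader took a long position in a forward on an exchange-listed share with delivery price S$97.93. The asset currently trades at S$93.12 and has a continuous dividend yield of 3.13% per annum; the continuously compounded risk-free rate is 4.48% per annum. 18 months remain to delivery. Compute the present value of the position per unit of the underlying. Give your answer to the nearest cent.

Current fair forward for the remaining 18 months: F = S·e^((r − q)·T), (r − q) = 0.0448 − 0.0313 = 0.0135
F = 93.12 · e^(0.0135 × 18/12) = 93.12 × 1.020456 = 95.0249
Value of long forward = (F − K)·e^(−rT) = (95.0249 − 97.93) · e^(−0.0448·18/12)
= -2.9051 × 0.935008 = -2.72

-S$2.72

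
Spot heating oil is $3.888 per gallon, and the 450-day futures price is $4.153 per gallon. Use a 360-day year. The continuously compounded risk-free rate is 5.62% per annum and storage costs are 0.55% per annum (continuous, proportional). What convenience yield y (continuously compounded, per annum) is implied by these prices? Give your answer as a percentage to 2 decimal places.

F = S·e^((r+u−y)T) ⇒ (r+u−y) = ln(F/S)/T
ln(4.153/3.888) = 0.065936; /T ⇒ 0.052749
y = r + u − ln(F/S)/T = 0.0562 + 0.0055 − 0.052749 = 0.008951
y = 0.90%

0.90%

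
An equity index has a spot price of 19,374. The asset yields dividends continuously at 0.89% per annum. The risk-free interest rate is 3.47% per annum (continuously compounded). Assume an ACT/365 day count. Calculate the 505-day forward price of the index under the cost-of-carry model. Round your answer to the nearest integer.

F = S·e^((r − q)T) = 19374 · e^((0.0347 − 0.0089) × 505/365)
= 19374 · e^0.035696 = 19374 × 1.036341
F = 20,078

20,078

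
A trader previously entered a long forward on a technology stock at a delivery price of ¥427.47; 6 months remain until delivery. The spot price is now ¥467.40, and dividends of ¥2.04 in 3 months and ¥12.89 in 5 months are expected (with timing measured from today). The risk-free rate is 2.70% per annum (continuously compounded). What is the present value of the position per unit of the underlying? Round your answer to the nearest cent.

PV(remaining dividends) I = 2.04·e^(−0.0270·3/12) + 12.89·e^(−0.0270·5/12) = 14.7721
Current forward F = (S − I)·e^(rT) = (467.40 − 14.7721)·e^(0.0270·6/12) = 452.6279 × 1.013592 = 458.7800
Value (long) = (F − K)·e^(−rT) = (458.7800 − 427.47) × 0.986591 = 30.8902
Value = ¥30.89

¥30.89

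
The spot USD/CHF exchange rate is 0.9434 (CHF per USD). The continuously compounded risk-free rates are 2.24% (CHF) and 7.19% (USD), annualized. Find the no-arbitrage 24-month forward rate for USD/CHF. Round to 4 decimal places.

0.8545

F = S·e^((r_CHF − r_USD)T) = 0.9434 · e^((0.0224 − 0.0719) × 24/12)
= 0.9434 · e^-0.099000 = 0.9434 × 0.905743
F = 0.8545 CHF per USD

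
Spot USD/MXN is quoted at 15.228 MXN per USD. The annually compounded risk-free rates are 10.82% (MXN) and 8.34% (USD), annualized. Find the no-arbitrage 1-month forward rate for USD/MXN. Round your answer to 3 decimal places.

15.257

By covered interest parity, F = S · (1+r_MXN)^T / (1+r_USD)^T
= 15.228 × 1.008598 / 1.006698 = 15.228 × 1.001887
F = 15.257 MXN per USD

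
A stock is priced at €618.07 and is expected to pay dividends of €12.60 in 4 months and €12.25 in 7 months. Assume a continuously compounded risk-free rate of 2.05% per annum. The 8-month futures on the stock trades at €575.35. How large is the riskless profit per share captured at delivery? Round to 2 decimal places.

PV(dividends) I = 12.60·e^(−0.0205·4/12) + 12.25·e^(−0.0205·7/12) = 24.6186
Fair futures F* = (S − I)·e^(rT) = (618.07 − 24.6186)·e^0.013667 = 593.4514 × 1.013761 = 601.6179
Market €575.35 < fair 601.6179: forward underpriced → reverse cash-and-carry (short the stock, invest proceeds at r, pay the dividends, go long the forward).
Profit at T = |F_mkt − F*| = |575.35 − 601.6179| = €26.27 per share

€26.27 per share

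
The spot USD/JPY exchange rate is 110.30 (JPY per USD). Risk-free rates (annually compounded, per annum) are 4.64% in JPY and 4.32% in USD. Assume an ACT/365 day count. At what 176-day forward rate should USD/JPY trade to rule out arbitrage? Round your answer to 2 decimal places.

110.46

By covered interest parity, F = S · (1+r_JPY)^T / (1+r_USD)^T
= 110.30 × 1.022111 / 1.020603 = 110.30 × 1.001478
F = 110.46 JPY per USD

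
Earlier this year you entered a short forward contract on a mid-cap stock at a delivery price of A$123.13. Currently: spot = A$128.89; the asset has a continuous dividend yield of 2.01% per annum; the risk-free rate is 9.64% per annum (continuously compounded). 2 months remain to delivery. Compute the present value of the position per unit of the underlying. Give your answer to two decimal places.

-A$7.29

Current fair forward for the remaining 2 months: F = S·e^((r − q)·T), (r − q) = 0.0964 − 0.0201 = 0.0763
F = 128.89 · e^(0.0763 × 2/12) = 128.89 × 1.012798 = 130.5395
Value of long forward = (F − K)·e^(−rT) = (130.5395 − 123.13) · e^(−0.0964·2/12)
= 7.4095 × 0.984062 = 7.29
Short position value = −(long value) = -A$7.29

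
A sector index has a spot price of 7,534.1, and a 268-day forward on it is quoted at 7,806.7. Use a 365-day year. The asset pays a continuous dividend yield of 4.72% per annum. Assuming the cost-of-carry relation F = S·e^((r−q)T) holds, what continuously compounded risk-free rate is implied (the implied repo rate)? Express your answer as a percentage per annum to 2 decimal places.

9.56%

From F = S·e^((r−q)T): (r − q) = ln(F/S)/T
ln(7806.7/7534.1) = ln(1.036182) = 0.035543
(r − q) = 0.035543 / (268/365) = 0.048407
r = ln(F/S)/T + q = 0.048407 + 0.0472 = 0.095607
r = 9.56%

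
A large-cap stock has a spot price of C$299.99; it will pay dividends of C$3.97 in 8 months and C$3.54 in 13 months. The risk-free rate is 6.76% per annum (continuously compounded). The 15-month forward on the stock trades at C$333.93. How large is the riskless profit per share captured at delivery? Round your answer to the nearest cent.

PV(dividends) I = 3.97·e^(−0.0676·8/12) + 3.54·e^(−0.0676·13/12) = 7.0851
Fair forward F* = (S − I)·e^(rT) = (299.99 − 7.0851)·e^0.084500 = 292.9049 × 1.088173 = 318.7312
Market C$333.93 > fair 318.7312: forward overpriced → cash-and-carry (borrow at r, buy the stock and collect the dividends, short the forward).
Profit at T = |F_mkt − F*| = |333.93 − 318.7312| = C$15.20 per share

C$15.20 per share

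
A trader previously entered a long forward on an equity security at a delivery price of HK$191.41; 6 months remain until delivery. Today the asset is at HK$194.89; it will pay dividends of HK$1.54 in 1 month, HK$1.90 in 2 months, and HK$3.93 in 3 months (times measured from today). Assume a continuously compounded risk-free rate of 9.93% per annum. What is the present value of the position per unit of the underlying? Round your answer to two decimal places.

HK$5.52

PV(remaining dividends) I = 1.54·e^(−0.0993·1/12) + 1.90·e^(−0.0993·2/12) + 3.93·e^(−0.0993·3/12) = 7.2298
Current forward F = (S − I)·e^(rT) = (194.89 − 7.2298)·e^(0.0993·6/12) = 187.6602 × 1.050903 = 197.2127
Value (long) = (F − K)·e^(−rT) = (197.2127 − 191.41) × 0.951562 = 5.5216
Value = HK$5.52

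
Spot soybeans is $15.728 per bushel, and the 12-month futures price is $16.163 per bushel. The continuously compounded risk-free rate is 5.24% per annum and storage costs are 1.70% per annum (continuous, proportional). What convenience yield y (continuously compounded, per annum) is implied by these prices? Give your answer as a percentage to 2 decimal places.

4.21%

F = S·e^((r+u−y)T) ⇒ (r+u−y) = ln(F/S)/T
ln(16.163/15.728) = 0.027282; /T ⇒ 0.027282
y = r + u − ln(F/S)/T = 0.0524 + 0.0170 − 0.027282 = 0.042118
y = 4.21%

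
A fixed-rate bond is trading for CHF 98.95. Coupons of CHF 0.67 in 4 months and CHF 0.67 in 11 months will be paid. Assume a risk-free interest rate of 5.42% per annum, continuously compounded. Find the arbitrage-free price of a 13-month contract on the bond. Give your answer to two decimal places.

CHF 103.56

PV(coupons) I = 0.67·e^(−0.0542·4/12) + 0.67·e^(−0.0542·11/12)
I = 0.6580 + 0.6375 = 1.2955
F = (S − I)·e^(rT) = (98.95 − 1.2955) · e^(0.0542·13/12)
= 97.6545 · e^0.058717 = 97.6545 × 1.060475 = CHF 103.56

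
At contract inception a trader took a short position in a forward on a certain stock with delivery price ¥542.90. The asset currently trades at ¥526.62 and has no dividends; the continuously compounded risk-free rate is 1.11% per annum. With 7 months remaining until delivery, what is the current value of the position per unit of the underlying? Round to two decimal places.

¥12.78

Current fair forward for the remaining 7 months: F = S·e^(r·T), r = 0.0111
F = 526.62 · e^(0.0111 × 7/12) = 526.62 × 1.006496 = 530.0409
Value of long forward = (F − K)·e^(−rT) = (530.0409 − 542.90) · e^(−0.0111·7/12)
= -12.8591 × 0.993546 = -12.78
Short position value = −(long value) = ¥12.78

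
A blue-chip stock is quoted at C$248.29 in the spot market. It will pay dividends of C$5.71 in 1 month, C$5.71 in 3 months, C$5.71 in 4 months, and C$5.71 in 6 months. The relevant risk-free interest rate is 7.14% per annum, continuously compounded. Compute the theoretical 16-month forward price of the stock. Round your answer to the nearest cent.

C$248.48

PV(dividends) I = 5.71·e^(−0.0714·1/12) + 5.71·e^(−0.0714·3/12) + 5.71·e^(−0.0714·4/12) + 5.71·e^(−0.0714·6/12)
I = 5.6761 + 5.6090 + 5.5757 + 5.5097 = 22.3705
F = (S − I)·e^(rT) = (248.29 − 22.3705) · e^(0.0714·16/12)
= 225.9195 · e^0.095200 = 225.9195 × 1.099879 = C$248.48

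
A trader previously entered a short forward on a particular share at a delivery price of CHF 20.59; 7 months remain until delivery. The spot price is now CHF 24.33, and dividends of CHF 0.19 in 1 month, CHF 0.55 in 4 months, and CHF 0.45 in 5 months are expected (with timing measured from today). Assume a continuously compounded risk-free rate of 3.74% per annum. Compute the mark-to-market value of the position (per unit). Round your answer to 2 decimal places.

PV(remaining dividends) I = 0.19·e^(−0.0374·1/12) + 0.55·e^(−0.0374·4/12) + 0.45·e^(−0.0374·5/12) = 1.1756
Current forward F = (S − I)·e^(rT) = (24.33 − 1.1756)·e^(0.0374·7/12) = 23.1544 × 1.022056 = 23.6651
Value (long) = (F − K)·e^(−rT) = (23.6651 − 20.59) × 0.978420 = 3.0087
Short position value = −(long value) = -CHF 3.01

-CHF 3.01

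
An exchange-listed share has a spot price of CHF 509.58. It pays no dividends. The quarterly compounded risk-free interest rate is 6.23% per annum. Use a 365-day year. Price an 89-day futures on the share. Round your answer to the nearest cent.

CHF 517.32

F = S · (1+r/4)^(4T)
= 509.58 × 1.015188
F = CHF 517.32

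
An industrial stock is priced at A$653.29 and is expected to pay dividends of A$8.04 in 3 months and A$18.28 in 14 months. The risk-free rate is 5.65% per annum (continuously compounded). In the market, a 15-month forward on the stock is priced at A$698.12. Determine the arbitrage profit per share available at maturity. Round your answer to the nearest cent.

A$23.90 per share

PV(dividends) I = 8.04·e^(−0.0565·3/12) + 18.28·e^(−0.0565·14/12) = 25.0411
Fair forward F* = (S − I)·e^(rT) = (653.29 − 25.0411)·e^0.070625 = 628.2489 × 1.073179 = 674.2235
Market A$698.12 > fair 674.2235: forward overpriced → cash-and-carry (borrow at r, buy the stock and collect the dividends, short the forward).
Profit at T = |F_mkt − F*| = |698.12 − 674.2235| = A$23.90 per share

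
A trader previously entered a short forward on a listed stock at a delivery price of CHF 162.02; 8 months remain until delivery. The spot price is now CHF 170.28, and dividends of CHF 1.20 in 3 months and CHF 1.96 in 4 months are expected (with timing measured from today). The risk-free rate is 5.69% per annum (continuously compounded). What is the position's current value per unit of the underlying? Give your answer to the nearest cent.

-CHF 11.18

PV(remaining dividends) I = 1.20·e^(−0.0569·3/12) + 1.96·e^(−0.0569·4/12) = 3.1062
Current forward F = (S − I)·e^(rT) = (170.28 − 3.1062)·e^(0.0569·8/12) = 167.1738 × 1.038662 = 173.6371
Value (long) = (F − K)·e^(−rT) = (173.6371 − 162.02) × 0.962777 = 11.1847
Short position value = −(long value) = -CHF 11.18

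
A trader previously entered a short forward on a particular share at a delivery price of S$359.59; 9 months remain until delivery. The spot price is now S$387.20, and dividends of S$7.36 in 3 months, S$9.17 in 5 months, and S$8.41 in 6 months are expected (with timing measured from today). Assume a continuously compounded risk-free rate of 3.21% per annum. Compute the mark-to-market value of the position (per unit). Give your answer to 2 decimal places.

-S$11.54

PV(remaining dividends) I = 7.36·e^(−0.0321·3/12) + 9.17·e^(−0.0321·5/12) + 8.41·e^(−0.0321·6/12) = 24.6254
Current forward F = (S − I)·e^(rT) = (387.20 − 24.6254)·e^(0.0321·9/12) = 362.5746 × 1.024367 = 371.4095
Value (long) = (F − K)·e^(−rT) = (371.4095 − 359.59) × 0.976212 = 11.5383
Short position value = −(long value) = -S$11.54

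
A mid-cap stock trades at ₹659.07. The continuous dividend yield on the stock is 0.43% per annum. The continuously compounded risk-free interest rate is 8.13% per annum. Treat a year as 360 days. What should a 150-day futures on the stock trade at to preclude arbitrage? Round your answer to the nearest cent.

₹680.56

F = S·e^((r − q)T) = 659.07 · e^((0.0813 − 0.0043) × 150/360)
= 659.07 · e^0.032083 = 659.07 × 1.032603
F = ₹680.56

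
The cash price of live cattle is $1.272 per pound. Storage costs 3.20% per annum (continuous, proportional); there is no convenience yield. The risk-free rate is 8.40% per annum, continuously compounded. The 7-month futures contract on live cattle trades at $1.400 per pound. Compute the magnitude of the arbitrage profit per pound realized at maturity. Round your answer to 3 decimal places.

Fair futures: F* = S·e^(carry·T), with carry = (r + u) = 0.0840 + 0.0320 = 0.1160
F* = 1.272 · e^(0.1160 × 7/12) = 1.272 · e^0.067667 = 1.272 × 1.070009 = $1.3611
Market $1.400 > fair $1.3611: forward overpriced → cash-and-carry (buy spot, short the forward).
At maturity, profit = |F_mkt − F*| = |1.400 − 1.3611| = $0.039 per pound

$0.039 per pound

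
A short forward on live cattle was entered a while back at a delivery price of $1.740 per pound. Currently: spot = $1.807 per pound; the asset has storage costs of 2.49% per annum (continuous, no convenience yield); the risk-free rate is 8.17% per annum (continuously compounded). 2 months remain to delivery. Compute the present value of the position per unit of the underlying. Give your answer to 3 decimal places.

-$0.098 per pound

Current fair forward for the remaining 2 months: F = S·e^((r + u)·T), (r + u) = 0.0817 + 0.0249 = 0.1066
F = 1.807 · e^(0.1066 × 2/12) = 1.807 × 1.017925 = 1.8394
Value of long forward = (F − K)·e^(−rT) = (1.8394 − 1.740) · e^(−0.0817·2/12)
= 0.0994 × 0.986476 = 0.098
Short position value = −(long value) = -$0.098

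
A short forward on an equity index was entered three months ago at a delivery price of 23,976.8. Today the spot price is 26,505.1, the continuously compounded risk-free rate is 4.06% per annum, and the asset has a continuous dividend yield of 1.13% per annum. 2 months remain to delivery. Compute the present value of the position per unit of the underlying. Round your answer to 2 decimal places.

Current fair forward for the remaining 2 months: F = S·e^((r − q)·T), (r − q) = 0.0406 − 0.0113 = 0.0293
F = 26505.1 · e^(0.0293 × 2/12) = 26505.1 × 1.00489528 = 26634.8499
Value of long forward = (F − K)·e^(−rT) = (26634.8499 − 23976.8) · e^(−0.0406·2/12)
= 2658.0499 × 0.99325618 = 2640.12
Short position value = −(long value) = -2640.12

-2640.12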